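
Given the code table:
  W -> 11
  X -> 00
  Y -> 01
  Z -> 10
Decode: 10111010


Decoding:
10 -> Z
11 -> W
10 -> Z
10 -> Z


Result: ZWZZ


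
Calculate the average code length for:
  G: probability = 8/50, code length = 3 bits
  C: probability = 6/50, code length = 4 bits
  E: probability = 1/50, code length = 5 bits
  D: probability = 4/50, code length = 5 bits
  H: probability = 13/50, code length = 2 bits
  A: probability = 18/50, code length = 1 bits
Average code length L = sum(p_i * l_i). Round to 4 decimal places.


Weighted contributions p_i * l_i:
  G: (8/50) * 3 = 24/50
  C: (6/50) * 4 = 24/50
  E: (1/50) * 5 = 5/50
  D: (4/50) * 5 = 20/50
  H: (13/50) * 2 = 26/50
  A: (18/50) * 1 = 18/50
Sum = (24 + 24 + 5 + 20 + 26 + 18)/50 = 117/50

L = 117/50 = 2.3400 bits/symbol


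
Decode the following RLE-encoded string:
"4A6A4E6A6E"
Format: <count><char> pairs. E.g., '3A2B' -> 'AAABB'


Expanding each <count><char> pair:
  4A -> 'AAAA'
  6A -> 'AAAAAA'
  4E -> 'EEEE'
  6A -> 'AAAAAA'
  6E -> 'EEEEEE'

Decoded = AAAAAAAAAAEEEEAAAAAAEEEEEE


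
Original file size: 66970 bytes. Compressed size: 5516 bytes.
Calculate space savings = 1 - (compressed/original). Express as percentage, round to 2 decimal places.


ratio = compressed/original = 5516/66970 = 0.082365
savings = 1 - ratio = 1 - 0.082365 = 0.917635
as a percentage: 0.917635 * 100 = 91.76%

Space savings = 1 - 5516/66970 = 91.76%


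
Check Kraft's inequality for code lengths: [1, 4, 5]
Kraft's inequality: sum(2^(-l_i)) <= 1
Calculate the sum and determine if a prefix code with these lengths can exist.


Sum = 2^(-1) + 2^(-4) + 2^(-5)
    = 0.5 + 0.0625 + 0.03125
    = 19/32 = 0.59375
Since 0.59375 <= 1, Kraft's inequality IS satisfied.
A prefix code with these lengths CAN exist.

Kraft sum = 0.59375. Satisfied.


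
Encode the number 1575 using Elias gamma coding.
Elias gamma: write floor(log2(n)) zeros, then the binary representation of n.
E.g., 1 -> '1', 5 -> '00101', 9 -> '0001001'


num_bits = floor(log2(1575)) + 1 = 11
leading_zeros = num_bits - 1 = 10
binary(1575) = 11000100111

Elias gamma(1575) = '0000000000' + '11000100111' = 000000000011000100111 (21 bits)


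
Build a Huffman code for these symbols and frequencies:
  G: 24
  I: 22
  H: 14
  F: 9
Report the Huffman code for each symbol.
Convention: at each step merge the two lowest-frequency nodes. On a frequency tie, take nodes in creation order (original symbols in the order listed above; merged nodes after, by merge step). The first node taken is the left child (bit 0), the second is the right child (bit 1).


Huffman tree construction:
Step 1: Merge F(9) + H(14) = 23
Step 2: Merge I(22) + (F+H)(23) = 45
Step 3: Merge G(24) + (I+(F+H))(45) = 69
Read each symbol's code off the tree from the root (left child = 0, right child = 1).

Codes:
  G: 0 (length 1)
  I: 10 (length 2)
  H: 111 (length 3)
  F: 110 (length 3)
Average code length: 137/69 = 1.9855 bits/symbol


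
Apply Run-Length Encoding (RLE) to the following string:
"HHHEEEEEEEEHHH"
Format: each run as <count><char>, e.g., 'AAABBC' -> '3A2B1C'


Scanning runs left to right:
  i=0: run of 'H' x 3 -> '3H'
  i=3: run of 'E' x 8 -> '8E'
  i=11: run of 'H' x 3 -> '3H'

RLE = 3H8E3H


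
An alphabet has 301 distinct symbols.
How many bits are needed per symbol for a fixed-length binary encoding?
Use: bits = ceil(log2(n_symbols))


log2(301) = 8.2336
Bracket: 2^8 = 256 < 301 <= 2^9 = 512
So ceil(log2(301)) = 9

bits = ceil(log2(301)) = ceil(8.2336) = 9 bits


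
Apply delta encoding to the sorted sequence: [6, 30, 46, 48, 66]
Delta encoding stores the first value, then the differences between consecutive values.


First value: 6
Deltas:
  30 - 6 = 24
  46 - 30 = 16
  48 - 46 = 2
  66 - 48 = 18


Delta encoded: [6, 24, 16, 2, 18]


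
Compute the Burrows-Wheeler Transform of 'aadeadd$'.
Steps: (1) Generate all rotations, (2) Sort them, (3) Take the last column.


Rotations (sorted):
  0: $aadeadd -> last char: d
  1: aadeadd$ -> last char: $
  2: add$aade -> last char: e
  3: adeadd$a -> last char: a
  4: d$aadead -> last char: d
  5: dd$aadea -> last char: a
  6: deadd$aa -> last char: a
  7: eadd$aad -> last char: d


BWT = d$eadaad


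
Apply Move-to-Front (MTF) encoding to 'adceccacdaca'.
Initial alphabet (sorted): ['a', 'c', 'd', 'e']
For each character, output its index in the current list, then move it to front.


MTF encoding:
'a': index 0 in ['a', 'c', 'd', 'e'] -> ['a', 'c', 'd', 'e']
'd': index 2 in ['a', 'c', 'd', 'e'] -> ['d', 'a', 'c', 'e']
'c': index 2 in ['d', 'a', 'c', 'e'] -> ['c', 'd', 'a', 'e']
'e': index 3 in ['c', 'd', 'a', 'e'] -> ['e', 'c', 'd', 'a']
'c': index 1 in ['e', 'c', 'd', 'a'] -> ['c', 'e', 'd', 'a']
'c': index 0 in ['c', 'e', 'd', 'a'] -> ['c', 'e', 'd', 'a']
'a': index 3 in ['c', 'e', 'd', 'a'] -> ['a', 'c', 'e', 'd']
'c': index 1 in ['a', 'c', 'e', 'd'] -> ['c', 'a', 'e', 'd']
'd': index 3 in ['c', 'a', 'e', 'd'] -> ['d', 'c', 'a', 'e']
'a': index 2 in ['d', 'c', 'a', 'e'] -> ['a', 'd', 'c', 'e']
'c': index 2 in ['a', 'd', 'c', 'e'] -> ['c', 'a', 'd', 'e']
'a': index 1 in ['c', 'a', 'd', 'e'] -> ['a', 'c', 'd', 'e']


Output: [0, 2, 2, 3, 1, 0, 3, 1, 3, 2, 2, 1]


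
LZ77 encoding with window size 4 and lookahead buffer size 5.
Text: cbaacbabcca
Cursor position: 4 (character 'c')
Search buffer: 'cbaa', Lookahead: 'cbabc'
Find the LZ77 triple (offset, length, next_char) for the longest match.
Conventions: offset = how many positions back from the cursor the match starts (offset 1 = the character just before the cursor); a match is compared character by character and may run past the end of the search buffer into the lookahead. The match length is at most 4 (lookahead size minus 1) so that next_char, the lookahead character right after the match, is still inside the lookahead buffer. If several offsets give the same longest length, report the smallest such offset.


Try each offset into the search buffer:
  offset=1 (pos 3, char 'a'): match length 0
  offset=2 (pos 2, char 'a'): match length 0
  offset=3 (pos 1, char 'b'): match length 0
  offset=4 (pos 0, char 'c'): match length 3
Longest match has length 3 at offset 4.
next_char = character at position 4 + 3 = 7 -> 'b'

Best match: offset=4, length=3 (matching 'cba' starting at position 0)
LZ77 triple: (4, 3, 'b')


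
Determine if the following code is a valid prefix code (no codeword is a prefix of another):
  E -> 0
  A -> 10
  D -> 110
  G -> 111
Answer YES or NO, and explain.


Checking each pair (does one codeword prefix another?):
  E='0' vs A='10': no prefix
  E='0' vs D='110': no prefix
  E='0' vs G='111': no prefix
  A='10' vs E='0': no prefix
  A='10' vs D='110': no prefix
  A='10' vs G='111': no prefix
  D='110' vs E='0': no prefix
  D='110' vs A='10': no prefix
  D='110' vs G='111': no prefix
  G='111' vs E='0': no prefix
  G='111' vs A='10': no prefix
  G='111' vs D='110': no prefix
No violation found over all pairs.

YES -- this is a valid prefix code. No codeword is a prefix of any other codeword.


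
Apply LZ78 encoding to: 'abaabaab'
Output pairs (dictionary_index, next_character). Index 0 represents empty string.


LZ78 encoding steps:
Dictionary: {0: ''}
Step 1: w='' (idx 0), next='a' -> output (0, 'a'), add 'a' as idx 1
Step 2: w='' (idx 0), next='b' -> output (0, 'b'), add 'b' as idx 2
Step 3: w='a' (idx 1), next='a' -> output (1, 'a'), add 'aa' as idx 3
Step 4: w='b' (idx 2), next='a' -> output (2, 'a'), add 'ba' as idx 4
Step 5: w='a' (idx 1), next='b' -> output (1, 'b'), add 'ab' as idx 5


Encoded: [(0, 'a'), (0, 'b'), (1, 'a'), (2, 'a'), (1, 'b')]


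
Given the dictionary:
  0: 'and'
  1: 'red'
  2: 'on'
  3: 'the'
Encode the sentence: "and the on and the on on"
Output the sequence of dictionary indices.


Look up each word in the dictionary:
  'and' -> 0
  'the' -> 3
  'on' -> 2
  'and' -> 0
  'the' -> 3
  'on' -> 2
  'on' -> 2

Encoded: [0, 3, 2, 0, 3, 2, 2]


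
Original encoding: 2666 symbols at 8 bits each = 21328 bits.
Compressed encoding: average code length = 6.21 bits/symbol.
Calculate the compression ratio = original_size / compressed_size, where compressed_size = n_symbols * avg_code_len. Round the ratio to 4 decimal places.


original_size = n_symbols * orig_bits = 2666 * 8 = 21328 bits
compressed_size = n_symbols * avg_code_len = 2666 * 6.21 = 16555.86 bits
ratio = original_size / compressed_size = 21328 / 16555.86 = 1.2882

Compression ratio = 1.2882


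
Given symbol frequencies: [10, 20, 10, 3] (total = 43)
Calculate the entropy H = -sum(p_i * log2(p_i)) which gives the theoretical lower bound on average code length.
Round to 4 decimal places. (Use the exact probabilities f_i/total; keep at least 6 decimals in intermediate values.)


Per-symbol terms -p_i * log2(p_i) with p_i = f_i/43:
  p = 10/43 = 0.232558: log2(p) = -2.104337, -p*log2(p) = 0.489381
  p = 20/43 = 0.465116: log2(p) = -1.104337, -p*log2(p) = 0.513645
  p = 10/43 = 0.232558: log2(p) = -2.104337, -p*log2(p) = 0.489381
  p = 3/43 = 0.069767: log2(p) = -3.841302, -p*log2(p) = 0.267998
H = 0.489381 + 0.513645 + 0.489381 + 0.267998 = 1.760405

H = 1.7604 bits/symbol


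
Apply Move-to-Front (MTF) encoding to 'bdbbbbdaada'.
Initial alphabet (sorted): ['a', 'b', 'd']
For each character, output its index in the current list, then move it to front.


MTF encoding:
'b': index 1 in ['a', 'b', 'd'] -> ['b', 'a', 'd']
'd': index 2 in ['b', 'a', 'd'] -> ['d', 'b', 'a']
'b': index 1 in ['d', 'b', 'a'] -> ['b', 'd', 'a']
'b': index 0 in ['b', 'd', 'a'] -> ['b', 'd', 'a']
'b': index 0 in ['b', 'd', 'a'] -> ['b', 'd', 'a']
'b': index 0 in ['b', 'd', 'a'] -> ['b', 'd', 'a']
'd': index 1 in ['b', 'd', 'a'] -> ['d', 'b', 'a']
'a': index 2 in ['d', 'b', 'a'] -> ['a', 'd', 'b']
'a': index 0 in ['a', 'd', 'b'] -> ['a', 'd', 'b']
'd': index 1 in ['a', 'd', 'b'] -> ['d', 'a', 'b']
'a': index 1 in ['d', 'a', 'b'] -> ['a', 'd', 'b']


Output: [1, 2, 1, 0, 0, 0, 1, 2, 0, 1, 1]


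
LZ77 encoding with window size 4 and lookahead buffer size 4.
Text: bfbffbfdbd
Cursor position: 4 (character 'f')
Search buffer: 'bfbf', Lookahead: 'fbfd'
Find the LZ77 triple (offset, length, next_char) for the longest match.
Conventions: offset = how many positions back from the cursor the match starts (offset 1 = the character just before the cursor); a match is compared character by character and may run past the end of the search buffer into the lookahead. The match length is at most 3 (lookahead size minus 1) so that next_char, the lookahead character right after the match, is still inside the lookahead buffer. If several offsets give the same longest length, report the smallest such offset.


Try each offset into the search buffer:
  offset=1 (pos 3, char 'f'): match length 1
  offset=2 (pos 2, char 'b'): match length 0
  offset=3 (pos 1, char 'f'): match length 3
  offset=4 (pos 0, char 'b'): match length 0
Longest match has length 3 at offset 3.
next_char = character at position 4 + 3 = 7 -> 'd'

Best match: offset=3, length=3 (matching 'fbf' starting at position 1)
LZ77 triple: (3, 3, 'd')


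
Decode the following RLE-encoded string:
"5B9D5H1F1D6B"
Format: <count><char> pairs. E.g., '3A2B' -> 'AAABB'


Expanding each <count><char> pair:
  5B -> 'BBBBB'
  9D -> 'DDDDDDDDD'
  5H -> 'HHHHH'
  1F -> 'F'
  1D -> 'D'
  6B -> 'BBBBBB'

Decoded = BBBBBDDDDDDDDDHHHHHFDBBBBBB


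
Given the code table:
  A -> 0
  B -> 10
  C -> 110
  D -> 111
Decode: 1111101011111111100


Decoding:
111 -> D
110 -> C
10 -> B
111 -> D
111 -> D
111 -> D
0 -> A
0 -> A


Result: DCBDDDAA


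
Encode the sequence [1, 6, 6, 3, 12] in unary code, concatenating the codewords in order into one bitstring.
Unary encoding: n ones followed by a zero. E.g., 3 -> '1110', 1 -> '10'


Encode each number as n ones followed by a terminating 0:
  1 -> 10 (2 bits)
  6 -> 1111110 (7 bits)
  6 -> 1111110 (7 bits)
  3 -> 1110 (4 bits)
  12 -> 1111111111110 (13 bits)
Total length = 2 + 7 + 7 + 4 + 13 = 33 bits.

Unary([1, 6, 6, 3, 12]) = 101111110111111011101111111111110 (33 bits)


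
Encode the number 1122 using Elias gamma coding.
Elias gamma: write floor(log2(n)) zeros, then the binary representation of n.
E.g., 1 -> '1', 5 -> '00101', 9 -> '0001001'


num_bits = floor(log2(1122)) + 1 = 11
leading_zeros = num_bits - 1 = 10
binary(1122) = 10001100010

Elias gamma(1122) = '0000000000' + '10001100010' = 000000000010001100010 (21 bits)


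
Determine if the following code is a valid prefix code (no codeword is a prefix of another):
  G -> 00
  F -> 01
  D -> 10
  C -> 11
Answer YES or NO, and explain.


Checking each pair (does one codeword prefix another?):
  G='00' vs F='01': no prefix
  G='00' vs D='10': no prefix
  G='00' vs C='11': no prefix
  F='01' vs G='00': no prefix
  F='01' vs D='10': no prefix
  F='01' vs C='11': no prefix
  D='10' vs G='00': no prefix
  D='10' vs F='01': no prefix
  D='10' vs C='11': no prefix
  C='11' vs G='00': no prefix
  C='11' vs F='01': no prefix
  C='11' vs D='10': no prefix
No violation found over all pairs.

YES -- this is a valid prefix code. No codeword is a prefix of any other codeword.


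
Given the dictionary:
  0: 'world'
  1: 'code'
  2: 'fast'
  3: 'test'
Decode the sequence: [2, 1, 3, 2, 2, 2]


Look up each index in the dictionary:
  2 -> 'fast'
  1 -> 'code'
  3 -> 'test'
  2 -> 'fast'
  2 -> 'fast'
  2 -> 'fast'

Decoded: "fast code test fast fast fast"


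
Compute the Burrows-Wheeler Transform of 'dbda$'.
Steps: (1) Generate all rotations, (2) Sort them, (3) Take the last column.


Rotations (sorted):
  0: $dbda -> last char: a
  1: a$dbd -> last char: d
  2: bda$d -> last char: d
  3: da$db -> last char: b
  4: dbda$ -> last char: $


BWT = addb$


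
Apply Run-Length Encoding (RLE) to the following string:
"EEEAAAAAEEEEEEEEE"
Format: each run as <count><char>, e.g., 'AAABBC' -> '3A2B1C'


Scanning runs left to right:
  i=0: run of 'E' x 3 -> '3E'
  i=3: run of 'A' x 5 -> '5A'
  i=8: run of 'E' x 9 -> '9E'

RLE = 3E5A9E


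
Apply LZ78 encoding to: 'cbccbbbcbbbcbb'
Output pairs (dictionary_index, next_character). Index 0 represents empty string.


LZ78 encoding steps:
Dictionary: {0: ''}
Step 1: w='' (idx 0), next='c' -> output (0, 'c'), add 'c' as idx 1
Step 2: w='' (idx 0), next='b' -> output (0, 'b'), add 'b' as idx 2
Step 3: w='c' (idx 1), next='c' -> output (1, 'c'), add 'cc' as idx 3
Step 4: w='b' (idx 2), next='b' -> output (2, 'b'), add 'bb' as idx 4
Step 5: w='b' (idx 2), next='c' -> output (2, 'c'), add 'bc' as idx 5
Step 6: w='bb' (idx 4), next='b' -> output (4, 'b'), add 'bbb' as idx 6
Step 7: w='c' (idx 1), next='b' -> output (1, 'b'), add 'cb' as idx 7
Step 8: w='b' (idx 2), end of input -> output (2, '')


Encoded: [(0, 'c'), (0, 'b'), (1, 'c'), (2, 'b'), (2, 'c'), (4, 'b'), (1, 'b'), (2, '')]


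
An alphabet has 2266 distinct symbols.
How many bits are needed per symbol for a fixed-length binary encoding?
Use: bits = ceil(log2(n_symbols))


log2(2266) = 11.1459
Bracket: 2^11 = 2048 < 2266 <= 2^12 = 4096
So ceil(log2(2266)) = 12

bits = ceil(log2(2266)) = ceil(11.1459) = 12 bits


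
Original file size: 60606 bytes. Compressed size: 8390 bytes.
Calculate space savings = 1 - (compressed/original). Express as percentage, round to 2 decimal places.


ratio = compressed/original = 8390/60606 = 0.138435
savings = 1 - ratio = 1 - 0.138435 = 0.861565
as a percentage: 0.861565 * 100 = 86.16%

Space savings = 1 - 8390/60606 = 86.16%


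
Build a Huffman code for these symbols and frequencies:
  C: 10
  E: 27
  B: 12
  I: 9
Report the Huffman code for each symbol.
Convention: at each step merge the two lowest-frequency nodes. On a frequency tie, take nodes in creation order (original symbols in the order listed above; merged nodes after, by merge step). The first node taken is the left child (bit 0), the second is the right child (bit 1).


Huffman tree construction:
Step 1: Merge I(9) + C(10) = 19
Step 2: Merge B(12) + (I+C)(19) = 31
Step 3: Merge E(27) + (B+(I+C))(31) = 58
Read each symbol's code off the tree from the root (left child = 0, right child = 1).

Codes:
  C: 111 (length 3)
  E: 0 (length 1)
  B: 10 (length 2)
  I: 110 (length 3)
Average code length: 108/58 = 1.8621 bits/symbol


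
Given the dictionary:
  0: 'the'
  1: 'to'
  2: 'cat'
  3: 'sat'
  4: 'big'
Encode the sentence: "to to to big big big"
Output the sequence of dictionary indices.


Look up each word in the dictionary:
  'to' -> 1
  'to' -> 1
  'to' -> 1
  'big' -> 4
  'big' -> 4
  'big' -> 4

Encoded: [1, 1, 1, 4, 4, 4]


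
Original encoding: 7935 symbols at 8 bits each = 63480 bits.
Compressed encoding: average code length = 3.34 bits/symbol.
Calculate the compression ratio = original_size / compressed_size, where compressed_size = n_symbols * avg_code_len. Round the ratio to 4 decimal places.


original_size = n_symbols * orig_bits = 7935 * 8 = 63480 bits
compressed_size = n_symbols * avg_code_len = 7935 * 3.34 = 26502.9 bits
ratio = original_size / compressed_size = 63480 / 26502.9 = 2.3952

Compression ratio = 2.3952


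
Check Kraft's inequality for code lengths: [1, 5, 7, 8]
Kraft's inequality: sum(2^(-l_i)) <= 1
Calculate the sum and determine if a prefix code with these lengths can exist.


Sum = 2^(-1) + 2^(-5) + 2^(-7) + 2^(-8)
    = 0.5 + 0.03125 + 0.0078125 + 0.00390625
    = 139/256 = 0.54296875
Since 0.54296875 <= 1, Kraft's inequality IS satisfied.
A prefix code with these lengths CAN exist.

Kraft sum = 0.54296875. Satisfied.


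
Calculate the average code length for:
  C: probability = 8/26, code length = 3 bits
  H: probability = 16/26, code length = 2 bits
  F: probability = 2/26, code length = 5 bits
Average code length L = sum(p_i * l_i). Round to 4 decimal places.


Weighted contributions p_i * l_i:
  C: (8/26) * 3 = 24/26
  H: (16/26) * 2 = 32/26
  F: (2/26) * 5 = 10/26
Sum = (24 + 32 + 10)/26 = 66/26

L = 66/26 = 2.5385 bits/symbol


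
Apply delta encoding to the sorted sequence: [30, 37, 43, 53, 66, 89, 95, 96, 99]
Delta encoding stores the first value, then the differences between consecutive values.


First value: 30
Deltas:
  37 - 30 = 7
  43 - 37 = 6
  53 - 43 = 10
  66 - 53 = 13
  89 - 66 = 23
  95 - 89 = 6
  96 - 95 = 1
  99 - 96 = 3


Delta encoded: [30, 7, 6, 10, 13, 23, 6, 1, 3]


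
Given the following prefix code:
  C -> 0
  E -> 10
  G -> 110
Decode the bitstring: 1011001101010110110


Decoding step by step:
Bits 10 -> E
Bits 110 -> G
Bits 0 -> C
Bits 110 -> G
Bits 10 -> E
Bits 10 -> E
Bits 110 -> G
Bits 110 -> G


Decoded message: EGCGEEGG


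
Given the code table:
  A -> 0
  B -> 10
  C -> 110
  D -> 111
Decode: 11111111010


Decoding:
111 -> D
111 -> D
110 -> C
10 -> B


Result: DDCB


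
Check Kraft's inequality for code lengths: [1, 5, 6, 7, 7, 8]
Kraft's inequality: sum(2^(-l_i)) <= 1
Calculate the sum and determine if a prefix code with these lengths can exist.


Sum = 2^(-1) + 2^(-5) + 2^(-6) + 2^(-7) + 2^(-7) + 2^(-8)
    = 0.5 + 0.03125 + 0.015625 + 0.0078125 + 0.0078125 + 0.00390625
    = 145/256 = 0.56640625
Since 0.56640625 <= 1, Kraft's inequality IS satisfied.
A prefix code with these lengths CAN exist.

Kraft sum = 0.56640625. Satisfied.


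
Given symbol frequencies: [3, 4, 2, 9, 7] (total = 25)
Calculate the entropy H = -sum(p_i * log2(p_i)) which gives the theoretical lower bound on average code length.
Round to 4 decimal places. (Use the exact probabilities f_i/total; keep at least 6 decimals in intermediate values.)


Per-symbol terms -p_i * log2(p_i) with p_i = f_i/25:
  p = 3/25 = 0.120000: log2(p) = -3.058894, -p*log2(p) = 0.367067
  p = 4/25 = 0.160000: log2(p) = -2.643856, -p*log2(p) = 0.423017
  p = 2/25 = 0.080000: log2(p) = -3.643856, -p*log2(p) = 0.291508
  p = 9/25 = 0.360000: log2(p) = -1.473931, -p*log2(p) = 0.530615
  p = 7/25 = 0.280000: log2(p) = -1.836501, -p*log2(p) = 0.514220
H = 0.367067 + 0.423017 + 0.291508 + 0.530615 + 0.514220 = 2.126427

H = 2.1264 bits/symbol


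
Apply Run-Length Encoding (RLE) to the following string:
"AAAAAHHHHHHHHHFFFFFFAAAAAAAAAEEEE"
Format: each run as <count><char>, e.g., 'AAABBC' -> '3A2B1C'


Scanning runs left to right:
  i=0: run of 'A' x 5 -> '5A'
  i=5: run of 'H' x 9 -> '9H'
  i=14: run of 'F' x 6 -> '6F'
  i=20: run of 'A' x 9 -> '9A'
  i=29: run of 'E' x 4 -> '4E'

RLE = 5A9H6F9A4E


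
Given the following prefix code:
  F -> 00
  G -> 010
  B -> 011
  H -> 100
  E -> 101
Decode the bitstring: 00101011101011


Decoding step by step:
Bits 00 -> F
Bits 101 -> E
Bits 011 -> B
Bits 101 -> E
Bits 011 -> B


Decoded message: FEBEB


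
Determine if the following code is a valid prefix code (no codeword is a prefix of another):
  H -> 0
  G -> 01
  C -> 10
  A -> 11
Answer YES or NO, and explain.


Checking each pair (does one codeword prefix another?):
  H='0' vs G='01': prefix -- VIOLATION

NO -- this is NOT a valid prefix code. H (0) is a prefix of G (01).


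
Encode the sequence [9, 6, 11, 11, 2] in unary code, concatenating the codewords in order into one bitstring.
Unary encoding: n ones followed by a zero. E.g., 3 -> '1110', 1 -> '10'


Encode each number as n ones followed by a terminating 0:
  9 -> 1111111110 (10 bits)
  6 -> 1111110 (7 bits)
  11 -> 111111111110 (12 bits)
  11 -> 111111111110 (12 bits)
  2 -> 110 (3 bits)
Total length = 10 + 7 + 12 + 12 + 3 = 44 bits.

Unary([9, 6, 11, 11, 2]) = 11111111101111110111111111110111111111110110 (44 bits)


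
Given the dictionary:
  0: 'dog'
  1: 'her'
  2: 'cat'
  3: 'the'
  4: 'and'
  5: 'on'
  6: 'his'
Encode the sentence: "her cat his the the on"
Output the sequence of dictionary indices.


Look up each word in the dictionary:
  'her' -> 1
  'cat' -> 2
  'his' -> 6
  'the' -> 3
  'the' -> 3
  'on' -> 5

Encoded: [1, 2, 6, 3, 3, 5]


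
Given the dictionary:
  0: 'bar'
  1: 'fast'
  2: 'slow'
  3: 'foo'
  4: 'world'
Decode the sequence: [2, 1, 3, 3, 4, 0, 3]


Look up each index in the dictionary:
  2 -> 'slow'
  1 -> 'fast'
  3 -> 'foo'
  3 -> 'foo'
  4 -> 'world'
  0 -> 'bar'
  3 -> 'foo'

Decoded: "slow fast foo foo world bar foo"


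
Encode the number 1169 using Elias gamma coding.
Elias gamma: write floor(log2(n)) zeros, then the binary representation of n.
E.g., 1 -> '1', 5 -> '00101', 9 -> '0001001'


num_bits = floor(log2(1169)) + 1 = 11
leading_zeros = num_bits - 1 = 10
binary(1169) = 10010010001

Elias gamma(1169) = '0000000000' + '10010010001' = 000000000010010010001 (21 bits)


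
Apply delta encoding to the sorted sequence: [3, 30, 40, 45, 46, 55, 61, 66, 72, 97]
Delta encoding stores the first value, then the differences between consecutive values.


First value: 3
Deltas:
  30 - 3 = 27
  40 - 30 = 10
  45 - 40 = 5
  46 - 45 = 1
  55 - 46 = 9
  61 - 55 = 6
  66 - 61 = 5
  72 - 66 = 6
  97 - 72 = 25


Delta encoded: [3, 27, 10, 5, 1, 9, 6, 5, 6, 25]


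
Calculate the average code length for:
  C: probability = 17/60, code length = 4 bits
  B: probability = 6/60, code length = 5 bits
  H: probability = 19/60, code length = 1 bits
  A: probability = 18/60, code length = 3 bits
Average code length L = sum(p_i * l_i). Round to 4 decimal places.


Weighted contributions p_i * l_i:
  C: (17/60) * 4 = 68/60
  B: (6/60) * 5 = 30/60
  H: (19/60) * 1 = 19/60
  A: (18/60) * 3 = 54/60
Sum = (68 + 30 + 19 + 54)/60 = 171/60

L = 171/60 = 2.8500 bits/symbol


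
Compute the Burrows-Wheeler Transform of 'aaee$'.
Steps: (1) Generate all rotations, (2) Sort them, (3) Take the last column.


Rotations (sorted):
  0: $aaee -> last char: e
  1: aaee$ -> last char: $
  2: aee$a -> last char: a
  3: e$aae -> last char: e
  4: ee$aa -> last char: a


BWT = e$aea


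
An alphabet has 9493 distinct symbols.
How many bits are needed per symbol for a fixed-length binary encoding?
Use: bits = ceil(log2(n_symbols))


log2(9493) = 13.2126
Bracket: 2^13 = 8192 < 9493 <= 2^14 = 16384
So ceil(log2(9493)) = 14

bits = ceil(log2(9493)) = ceil(13.2126) = 14 bits


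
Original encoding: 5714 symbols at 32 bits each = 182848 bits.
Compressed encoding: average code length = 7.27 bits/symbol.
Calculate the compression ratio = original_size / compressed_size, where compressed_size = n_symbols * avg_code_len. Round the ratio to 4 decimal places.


original_size = n_symbols * orig_bits = 5714 * 32 = 182848 bits
compressed_size = n_symbols * avg_code_len = 5714 * 7.27 = 41540.78 bits
ratio = original_size / compressed_size = 182848 / 41540.78 = 4.4017

Compression ratio = 4.4017


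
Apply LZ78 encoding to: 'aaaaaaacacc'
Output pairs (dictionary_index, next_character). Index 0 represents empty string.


LZ78 encoding steps:
Dictionary: {0: ''}
Step 1: w='' (idx 0), next='a' -> output (0, 'a'), add 'a' as idx 1
Step 2: w='a' (idx 1), next='a' -> output (1, 'a'), add 'aa' as idx 2
Step 3: w='aa' (idx 2), next='a' -> output (2, 'a'), add 'aaa' as idx 3
Step 4: w='a' (idx 1), next='c' -> output (1, 'c'), add 'ac' as idx 4
Step 5: w='ac' (idx 4), next='c' -> output (4, 'c'), add 'acc' as idx 5


Encoded: [(0, 'a'), (1, 'a'), (2, 'a'), (1, 'c'), (4, 'c')]


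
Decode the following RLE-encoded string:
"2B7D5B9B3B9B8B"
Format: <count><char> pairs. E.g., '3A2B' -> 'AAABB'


Expanding each <count><char> pair:
  2B -> 'BB'
  7D -> 'DDDDDDD'
  5B -> 'BBBBB'
  9B -> 'BBBBBBBBB'
  3B -> 'BBB'
  9B -> 'BBBBBBBBB'
  8B -> 'BBBBBBBB'

Decoded = BBDDDDDDDBBBBBBBBBBBBBBBBBBBBBBBBBBBBBBBBBB


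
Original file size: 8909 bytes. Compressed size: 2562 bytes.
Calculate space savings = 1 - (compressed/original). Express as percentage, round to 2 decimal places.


ratio = compressed/original = 2562/8909 = 0.287574
savings = 1 - ratio = 1 - 0.287574 = 0.712426
as a percentage: 0.712426 * 100 = 71.24%

Space savings = 1 - 2562/8909 = 71.24%


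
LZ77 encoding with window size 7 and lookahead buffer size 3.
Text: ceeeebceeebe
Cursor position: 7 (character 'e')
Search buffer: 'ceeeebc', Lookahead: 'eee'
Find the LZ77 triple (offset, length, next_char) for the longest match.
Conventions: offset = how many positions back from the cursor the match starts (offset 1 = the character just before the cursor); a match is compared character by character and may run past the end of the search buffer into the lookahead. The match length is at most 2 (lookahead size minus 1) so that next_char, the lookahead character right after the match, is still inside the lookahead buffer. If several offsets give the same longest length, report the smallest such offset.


Try each offset into the search buffer:
  offset=1 (pos 6, char 'c'): match length 0
  offset=2 (pos 5, char 'b'): match length 0
  offset=3 (pos 4, char 'e'): match length 1
  offset=4 (pos 3, char 'e'): match length 2
  offset=5 (pos 2, char 'e'): match length 2
  offset=6 (pos 1, char 'e'): match length 2
  offset=7 (pos 0, char 'c'): match length 0
Longest match has length 2, found at offsets 4, 5, 6; take the smallest, offset 4.
next_char = character at position 7 + 2 = 9 -> 'e'

Best match: offset=4, length=2 (matching 'ee' starting at position 3)
LZ77 triple: (4, 2, 'e')


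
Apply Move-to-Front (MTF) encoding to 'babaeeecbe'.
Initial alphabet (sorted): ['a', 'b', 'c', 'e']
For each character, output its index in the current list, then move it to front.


MTF encoding:
'b': index 1 in ['a', 'b', 'c', 'e'] -> ['b', 'a', 'c', 'e']
'a': index 1 in ['b', 'a', 'c', 'e'] -> ['a', 'b', 'c', 'e']
'b': index 1 in ['a', 'b', 'c', 'e'] -> ['b', 'a', 'c', 'e']
'a': index 1 in ['b', 'a', 'c', 'e'] -> ['a', 'b', 'c', 'e']
'e': index 3 in ['a', 'b', 'c', 'e'] -> ['e', 'a', 'b', 'c']
'e': index 0 in ['e', 'a', 'b', 'c'] -> ['e', 'a', 'b', 'c']
'e': index 0 in ['e', 'a', 'b', 'c'] -> ['e', 'a', 'b', 'c']
'c': index 3 in ['e', 'a', 'b', 'c'] -> ['c', 'e', 'a', 'b']
'b': index 3 in ['c', 'e', 'a', 'b'] -> ['b', 'c', 'e', 'a']
'e': index 2 in ['b', 'c', 'e', 'a'] -> ['e', 'b', 'c', 'a']


Output: [1, 1, 1, 1, 3, 0, 0, 3, 3, 2]


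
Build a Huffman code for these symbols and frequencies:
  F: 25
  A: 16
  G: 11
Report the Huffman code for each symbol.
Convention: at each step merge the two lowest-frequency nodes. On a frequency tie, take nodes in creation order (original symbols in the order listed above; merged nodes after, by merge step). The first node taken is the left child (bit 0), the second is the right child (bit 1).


Huffman tree construction:
Step 1: Merge G(11) + A(16) = 27
Step 2: Merge F(25) + (G+A)(27) = 52
Read each symbol's code off the tree from the root (left child = 0, right child = 1).

Codes:
  F: 0 (length 1)
  A: 11 (length 2)
  G: 10 (length 2)
Average code length: 79/52 = 1.5192 bits/symbol


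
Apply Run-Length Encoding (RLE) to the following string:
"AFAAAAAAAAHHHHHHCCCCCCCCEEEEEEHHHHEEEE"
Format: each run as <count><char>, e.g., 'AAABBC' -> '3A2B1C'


Scanning runs left to right:
  i=0: run of 'A' x 1 -> '1A'
  i=1: run of 'F' x 1 -> '1F'
  i=2: run of 'A' x 8 -> '8A'
  i=10: run of 'H' x 6 -> '6H'
  i=16: run of 'C' x 8 -> '8C'
  i=24: run of 'E' x 6 -> '6E'
  i=30: run of 'H' x 4 -> '4H'
  i=34: run of 'E' x 4 -> '4E'

RLE = 1A1F8A6H8C6E4H4E


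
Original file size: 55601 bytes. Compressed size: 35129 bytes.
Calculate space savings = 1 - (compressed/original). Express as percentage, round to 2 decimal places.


ratio = compressed/original = 35129/55601 = 0.631805
savings = 1 - ratio = 1 - 0.631805 = 0.368195
as a percentage: 0.368195 * 100 = 36.82%

Space savings = 1 - 35129/55601 = 36.82%


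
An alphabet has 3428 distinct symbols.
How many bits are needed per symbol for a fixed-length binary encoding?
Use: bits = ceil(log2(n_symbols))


log2(3428) = 11.7432
Bracket: 2^11 = 2048 < 3428 <= 2^12 = 4096
So ceil(log2(3428)) = 12

bits = ceil(log2(3428)) = ceil(11.7432) = 12 bits


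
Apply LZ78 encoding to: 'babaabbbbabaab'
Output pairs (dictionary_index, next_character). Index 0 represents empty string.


LZ78 encoding steps:
Dictionary: {0: ''}
Step 1: w='' (idx 0), next='b' -> output (0, 'b'), add 'b' as idx 1
Step 2: w='' (idx 0), next='a' -> output (0, 'a'), add 'a' as idx 2
Step 3: w='b' (idx 1), next='a' -> output (1, 'a'), add 'ba' as idx 3
Step 4: w='a' (idx 2), next='b' -> output (2, 'b'), add 'ab' as idx 4
Step 5: w='b' (idx 1), next='b' -> output (1, 'b'), add 'bb' as idx 5
Step 6: w='ba' (idx 3), next='b' -> output (3, 'b'), add 'bab' as idx 6
Step 7: w='a' (idx 2), next='a' -> output (2, 'a'), add 'aa' as idx 7
Step 8: w='b' (idx 1), end of input -> output (1, '')


Encoded: [(0, 'b'), (0, 'a'), (1, 'a'), (2, 'b'), (1, 'b'), (3, 'b'), (2, 'a'), (1, '')]


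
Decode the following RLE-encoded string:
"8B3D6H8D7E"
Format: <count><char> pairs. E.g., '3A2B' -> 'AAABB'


Expanding each <count><char> pair:
  8B -> 'BBBBBBBB'
  3D -> 'DDD'
  6H -> 'HHHHHH'
  8D -> 'DDDDDDDD'
  7E -> 'EEEEEEE'

Decoded = BBBBBBBBDDDHHHHHHDDDDDDDDEEEEEEE


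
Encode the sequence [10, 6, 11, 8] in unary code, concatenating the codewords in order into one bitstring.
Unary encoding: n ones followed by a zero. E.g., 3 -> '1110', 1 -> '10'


Encode each number as n ones followed by a terminating 0:
  10 -> 11111111110 (11 bits)
  6 -> 1111110 (7 bits)
  11 -> 111111111110 (12 bits)
  8 -> 111111110 (9 bits)
Total length = 11 + 7 + 12 + 9 = 39 bits.

Unary([10, 6, 11, 8]) = 111111111101111110111111111110111111110 (39 bits)


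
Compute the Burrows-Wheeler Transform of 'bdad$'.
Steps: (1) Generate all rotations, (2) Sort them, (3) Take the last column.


Rotations (sorted):
  0: $bdad -> last char: d
  1: ad$bd -> last char: d
  2: bdad$ -> last char: $
  3: d$bda -> last char: a
  4: dad$b -> last char: b


BWT = dd$ab


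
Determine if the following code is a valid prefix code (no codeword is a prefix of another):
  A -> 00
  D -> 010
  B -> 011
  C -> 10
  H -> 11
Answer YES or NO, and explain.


Checking each pair (does one codeword prefix another?):
  A='00' vs D='010': no prefix
  A='00' vs B='011': no prefix
  A='00' vs C='10': no prefix
  A='00' vs H='11': no prefix
  D='010' vs A='00': no prefix
  D='010' vs B='011': no prefix
  D='010' vs C='10': no prefix
  D='010' vs H='11': no prefix
  B='011' vs A='00': no prefix
  B='011' vs D='010': no prefix
  B='011' vs C='10': no prefix
  B='011' vs H='11': no prefix
  C='10' vs A='00': no prefix
  C='10' vs D='010': no prefix
  C='10' vs B='011': no prefix
  C='10' vs H='11': no prefix
  H='11' vs A='00': no prefix
  H='11' vs D='010': no prefix
  H='11' vs B='011': no prefix
  H='11' vs C='10': no prefix
No violation found over all pairs.

YES -- this is a valid prefix code. No codeword is a prefix of any other codeword.


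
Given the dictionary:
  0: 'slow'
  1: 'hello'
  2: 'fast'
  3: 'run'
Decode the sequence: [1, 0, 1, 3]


Look up each index in the dictionary:
  1 -> 'hello'
  0 -> 'slow'
  1 -> 'hello'
  3 -> 'run'

Decoded: "hello slow hello run"


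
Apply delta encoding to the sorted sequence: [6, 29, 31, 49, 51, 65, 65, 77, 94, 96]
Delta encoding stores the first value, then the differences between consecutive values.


First value: 6
Deltas:
  29 - 6 = 23
  31 - 29 = 2
  49 - 31 = 18
  51 - 49 = 2
  65 - 51 = 14
  65 - 65 = 0
  77 - 65 = 12
  94 - 77 = 17
  96 - 94 = 2


Delta encoded: [6, 23, 2, 18, 2, 14, 0, 12, 17, 2]


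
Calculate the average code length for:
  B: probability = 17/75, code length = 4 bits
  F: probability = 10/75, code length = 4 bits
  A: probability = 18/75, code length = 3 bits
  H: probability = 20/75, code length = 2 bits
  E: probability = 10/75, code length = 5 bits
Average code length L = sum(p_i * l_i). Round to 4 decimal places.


Weighted contributions p_i * l_i:
  B: (17/75) * 4 = 68/75
  F: (10/75) * 4 = 40/75
  A: (18/75) * 3 = 54/75
  H: (20/75) * 2 = 40/75
  E: (10/75) * 5 = 50/75
Sum = (68 + 40 + 54 + 40 + 50)/75 = 252/75

L = 252/75 = 3.3600 bits/symbol


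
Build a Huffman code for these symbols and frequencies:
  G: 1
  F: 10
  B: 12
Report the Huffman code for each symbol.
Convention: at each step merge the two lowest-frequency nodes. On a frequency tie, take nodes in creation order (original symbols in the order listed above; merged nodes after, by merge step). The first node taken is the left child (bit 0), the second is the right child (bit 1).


Huffman tree construction:
Step 1: Merge G(1) + F(10) = 11
Step 2: Merge (G+F)(11) + B(12) = 23
Read each symbol's code off the tree from the root (left child = 0, right child = 1).

Codes:
  G: 00 (length 2)
  F: 01 (length 2)
  B: 1 (length 1)
Average code length: 34/23 = 1.4783 bits/symbol


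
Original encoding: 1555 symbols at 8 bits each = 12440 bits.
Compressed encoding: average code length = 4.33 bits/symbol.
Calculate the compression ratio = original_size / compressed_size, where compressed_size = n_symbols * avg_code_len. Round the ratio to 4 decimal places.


original_size = n_symbols * orig_bits = 1555 * 8 = 12440 bits
compressed_size = n_symbols * avg_code_len = 1555 * 4.33 = 6733.15 bits
ratio = original_size / compressed_size = 12440 / 6733.15 = 1.8476

Compression ratio = 1.8476


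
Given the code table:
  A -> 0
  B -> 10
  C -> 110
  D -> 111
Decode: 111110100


Decoding:
111 -> D
110 -> C
10 -> B
0 -> A


Result: DCBA


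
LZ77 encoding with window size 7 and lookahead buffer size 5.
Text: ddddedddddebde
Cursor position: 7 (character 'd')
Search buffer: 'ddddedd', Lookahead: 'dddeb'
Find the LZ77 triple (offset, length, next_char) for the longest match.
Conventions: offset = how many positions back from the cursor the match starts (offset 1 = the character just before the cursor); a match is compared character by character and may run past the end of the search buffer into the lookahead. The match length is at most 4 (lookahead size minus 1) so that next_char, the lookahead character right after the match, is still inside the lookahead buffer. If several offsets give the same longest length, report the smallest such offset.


Try each offset into the search buffer:
  offset=1 (pos 6, char 'd'): match length 3
  offset=2 (pos 5, char 'd'): match length 3
  offset=3 (pos 4, char 'e'): match length 0
  offset=4 (pos 3, char 'd'): match length 1
  offset=5 (pos 2, char 'd'): match length 2
  offset=6 (pos 1, char 'd'): match length 4
  offset=7 (pos 0, char 'd'): match length 3
Longest match has length 4 at offset 6.
next_char = character at position 7 + 4 = 11 -> 'b'

Best match: offset=6, length=4 (matching 'ddde' starting at position 1)
LZ77 triple: (6, 4, 'b')


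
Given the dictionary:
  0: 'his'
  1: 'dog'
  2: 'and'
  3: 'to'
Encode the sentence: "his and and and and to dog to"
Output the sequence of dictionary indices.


Look up each word in the dictionary:
  'his' -> 0
  'and' -> 2
  'and' -> 2
  'and' -> 2
  'and' -> 2
  'to' -> 3
  'dog' -> 1
  'to' -> 3

Encoded: [0, 2, 2, 2, 2, 3, 1, 3]


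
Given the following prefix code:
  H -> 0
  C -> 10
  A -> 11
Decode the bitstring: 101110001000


Decoding step by step:
Bits 10 -> C
Bits 11 -> A
Bits 10 -> C
Bits 0 -> H
Bits 0 -> H
Bits 10 -> C
Bits 0 -> H
Bits 0 -> H


Decoded message: CACHHCHH


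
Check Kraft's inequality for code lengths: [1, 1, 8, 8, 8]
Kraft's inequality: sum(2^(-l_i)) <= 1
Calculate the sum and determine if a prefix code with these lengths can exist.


Sum = 2^(-1) + 2^(-1) + 2^(-8) + 2^(-8) + 2^(-8)
    = 0.5 + 0.5 + 0.00390625 + 0.00390625 + 0.00390625
    = 259/256 = 1.01171875
Since 1.01171875 > 1, Kraft's inequality is NOT satisfied.
A prefix code with these lengths CANNOT exist.

Kraft sum = 1.01171875. Not satisfied.


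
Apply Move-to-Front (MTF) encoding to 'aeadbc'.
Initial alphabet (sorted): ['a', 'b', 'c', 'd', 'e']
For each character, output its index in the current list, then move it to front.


MTF encoding:
'a': index 0 in ['a', 'b', 'c', 'd', 'e'] -> ['a', 'b', 'c', 'd', 'e']
'e': index 4 in ['a', 'b', 'c', 'd', 'e'] -> ['e', 'a', 'b', 'c', 'd']
'a': index 1 in ['e', 'a', 'b', 'c', 'd'] -> ['a', 'e', 'b', 'c', 'd']
'd': index 4 in ['a', 'e', 'b', 'c', 'd'] -> ['d', 'a', 'e', 'b', 'c']
'b': index 3 in ['d', 'a', 'e', 'b', 'c'] -> ['b', 'd', 'a', 'e', 'c']
'c': index 4 in ['b', 'd', 'a', 'e', 'c'] -> ['c', 'b', 'd', 'a', 'e']


Output: [0, 4, 1, 4, 3, 4]


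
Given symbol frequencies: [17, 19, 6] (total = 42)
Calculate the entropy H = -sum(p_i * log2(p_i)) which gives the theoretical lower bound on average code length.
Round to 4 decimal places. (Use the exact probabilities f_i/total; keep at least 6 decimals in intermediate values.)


Per-symbol terms -p_i * log2(p_i) with p_i = f_i/42:
  p = 17/42 = 0.404762: log2(p) = -1.304855, -p*log2(p) = 0.528155
  p = 19/42 = 0.452381: log2(p) = -1.144390, -p*log2(p) = 0.517700
  p = 6/42 = 0.142857: log2(p) = -2.807355, -p*log2(p) = 0.401051
H = 0.528155 + 0.517700 + 0.401051 = 1.446906

H = 1.4469 bits/symbol


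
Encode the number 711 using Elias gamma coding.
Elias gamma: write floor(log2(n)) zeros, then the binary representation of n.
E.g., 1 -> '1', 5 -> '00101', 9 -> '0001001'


num_bits = floor(log2(711)) + 1 = 10
leading_zeros = num_bits - 1 = 9
binary(711) = 1011000111

Elias gamma(711) = '000000000' + '1011000111' = 0000000001011000111 (19 bits)


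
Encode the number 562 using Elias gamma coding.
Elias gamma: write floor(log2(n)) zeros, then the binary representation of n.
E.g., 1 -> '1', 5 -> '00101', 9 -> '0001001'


num_bits = floor(log2(562)) + 1 = 10
leading_zeros = num_bits - 1 = 9
binary(562) = 1000110010

Elias gamma(562) = '000000000' + '1000110010' = 0000000001000110010 (19 bits)


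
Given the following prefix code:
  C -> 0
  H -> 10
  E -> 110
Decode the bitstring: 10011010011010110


Decoding step by step:
Bits 10 -> H
Bits 0 -> C
Bits 110 -> E
Bits 10 -> H
Bits 0 -> C
Bits 110 -> E
Bits 10 -> H
Bits 110 -> E


Decoded message: HCEHCEHE


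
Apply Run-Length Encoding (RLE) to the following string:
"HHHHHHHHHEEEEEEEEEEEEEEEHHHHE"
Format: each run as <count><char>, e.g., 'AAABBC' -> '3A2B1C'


Scanning runs left to right:
  i=0: run of 'H' x 9 -> '9H'
  i=9: run of 'E' x 15 -> '15E'
  i=24: run of 'H' x 4 -> '4H'
  i=28: run of 'E' x 1 -> '1E'

RLE = 9H15E4H1E


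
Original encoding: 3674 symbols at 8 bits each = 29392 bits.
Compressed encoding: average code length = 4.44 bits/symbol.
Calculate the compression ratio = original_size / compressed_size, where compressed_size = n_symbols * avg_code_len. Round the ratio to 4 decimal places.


original_size = n_symbols * orig_bits = 3674 * 8 = 29392 bits
compressed_size = n_symbols * avg_code_len = 3674 * 4.44 = 16312.56 bits
ratio = original_size / compressed_size = 29392 / 16312.56 = 1.8018

Compression ratio = 1.8018
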